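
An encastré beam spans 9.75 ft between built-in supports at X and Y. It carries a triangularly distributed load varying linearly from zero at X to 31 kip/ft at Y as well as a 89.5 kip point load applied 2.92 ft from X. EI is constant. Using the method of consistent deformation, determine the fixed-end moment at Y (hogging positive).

M_Y = 202.2 kip·ft

Release both end moments; the primary structure is a simply-supported span XY with redundants M_X and M_Y.
On the primary (simply-supported) span, the end slopes from the loading are:
  at X: triangular load, peak 31: 7w₀L³/(360EI) = 558.7/EI
  at Y: triangular load, peak 31: w₀L³/(45EI) = 638.5/EI
  at X: point load 89.5 at a = 2.92: Pab(L + b)/(6LEI) = 505.9/EI
  at Y: point load 89.5 at a = 2.92: Pab(L + a)/(6LEI) = 386.6/EI
  θ_X0 = 1065/EI,  θ_Y0 = 1025/EI
Flexibility coefficients: a unit moment at one end gives L/(3EI) there and L/(6EI) at the far end, so f₁₁ = f₂₂ = 3.25/EI and f₁₂ = f₂₁ = 1.625/EI.
Compatibility — zero rotation at each built-in end:
  3.25 M_X + 1.625 M_Y = 1065
  1.625 M_X + 3.25 M_Y = 1025
Solving the pair gives M_X = 226.5 kip·ft and M_Y = 202.2 kip·ft (hogging).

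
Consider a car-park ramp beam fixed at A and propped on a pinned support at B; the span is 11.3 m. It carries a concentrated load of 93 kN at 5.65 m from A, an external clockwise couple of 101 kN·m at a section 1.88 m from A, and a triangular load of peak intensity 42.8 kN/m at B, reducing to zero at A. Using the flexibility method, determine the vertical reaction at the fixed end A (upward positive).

R_A = 168.7 kN

Choose R_B as the redundant. The primary structure is the cantilever fixed at A.
Primary-structure tip deflection at B by superposition:
  point load 93 at a = 5.65: Pa²(3L − a)/(6EI) = 13978/EI
  clockwise couple 101 at a = 1.88: M₀a(2L − a)/(2EI) = 1967/EI
  triangular load, peak 42.8 at the free end: 11w₀L⁴/(120EI) = 63969/EI
  δ_0 = 79914/EI
Flexibility coefficient — unit upward force at B: δ_{BB} = L³/(3EI) = 481/EI.
The prop prevents deflection at B: R_B = δ_0/δ_{BB} = 79914/481 = 166.2 kN.
Vertical equilibrium: R_A = ΣP − R_B = 334.8 − 166.2 = 168.7 kN.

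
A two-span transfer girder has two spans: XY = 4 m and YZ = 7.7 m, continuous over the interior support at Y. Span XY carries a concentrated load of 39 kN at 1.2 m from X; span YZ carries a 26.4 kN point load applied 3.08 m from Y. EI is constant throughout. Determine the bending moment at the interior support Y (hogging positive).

Insert a hinge at Y; M_Y is the redundant, and each span becomes simply supported.
Rotations at Y on the released spans (each span's end-slope, ×1/EI):
  span XY: point load 39 at a = 1.2: Pab(L + a)/(6LEI) = 28.39/EI
  span YZ: point load 26.4 at a = 3.08: Pab(L + b)/(6LEI) = 100.2/EI
  relative rotation θ_0 = (28.39 + 100.2)/EI = 128.6/EI
A unit hogging moment at Y produces rotation L₁/(3EI) + L₂/(3EI) = 3.9/EI.
Slope continuity at Y: θ_0 = M_Y·3.9/EI, so M_Y = 128.6/3.9 = 32.97 kN·m (hogging).

M_Y = 32.97 kN·m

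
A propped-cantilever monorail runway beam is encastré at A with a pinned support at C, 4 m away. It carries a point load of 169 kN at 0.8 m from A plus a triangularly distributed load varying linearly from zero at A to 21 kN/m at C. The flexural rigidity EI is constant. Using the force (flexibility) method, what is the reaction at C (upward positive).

Choose R_C as the redundant. The primary structure is the cantilever fixed at A.
Downward deflection at the released point C due to the loads:
  point load 169 at a = 0.8: Pa²(3L − a)/(6EI) = 201.9/EI
  triangular load, peak 21 at the free end: 11w₀L⁴/(120EI) = 492.8/EI
  δ_0 = 694.7/EI
Tip deflection under a unit load at C: L³/(3EI) = 21.33/EI.
The prop prevents deflection at C: R_C = δ_0/δ_{CC} = 694.7/21.33 = 32.56 kN.

R_C = 32.56 kN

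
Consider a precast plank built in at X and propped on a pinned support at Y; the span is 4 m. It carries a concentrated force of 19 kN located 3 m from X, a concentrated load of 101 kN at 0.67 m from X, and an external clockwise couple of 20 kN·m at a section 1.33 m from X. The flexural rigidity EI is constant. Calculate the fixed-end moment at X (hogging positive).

Remove the prop at Y; the released (primary) structure is a cantilever built in at X.
Downward deflection at the released point Y due to the loads:
  point load 19 at a = 3: Pa²(3L − a)/(6EI) = 256.5/EI
  point load 101 at a = 0.67: Pa²(3L − a)/(6EI) = 85.61/EI
  clockwise couple 20 at a = 1.33: M₀a(2L − a)/(2EI) = 88.71/EI
  δ_0 = 430.8/EI
Tip deflection under a unit load at Y: L³/(3EI) = 21.33/EI.
Compatibility at Y: δ_0 − R_Y·δ_{YY} = 0, so R_Y = 430.8/21.33 = 20.19 kN.
Moment equilibrium about X: M_X = Σ(load moments about X) − R_Y·L = 144.7 − 20.19×4 = 63.89 kN·m.

M_X = 63.89 kN·m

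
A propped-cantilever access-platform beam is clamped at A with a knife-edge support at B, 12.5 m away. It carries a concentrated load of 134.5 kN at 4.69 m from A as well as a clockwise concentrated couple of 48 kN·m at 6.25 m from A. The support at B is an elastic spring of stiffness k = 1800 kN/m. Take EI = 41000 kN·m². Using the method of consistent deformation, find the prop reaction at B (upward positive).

R_B = 28.18 kN

Release the roller at B. Primary structure: cantilever fixed at A.
Primary-structure tip deflection at B by superposition:
  point load 134.5 at a = 4.69: Pa²(3L − a)/(6EI) = 16178/EI
  clockwise couple 48 at a = 6.25: M₀a(2L − a)/(2EI) = 2812/EI
  δ_0 = 18990/EI
Flexibility coefficient — unit upward force at B: δ_{BB} = L³/(3EI) = 651/EI.
With EI = 41000 kN·m²: δ_0 = 0.46318 m and δ_{BB} = 0.015879 m/kN.
Compatibility — the spring shortens by R_B/k under the reaction it provides: δ_0 − R_B·δ_{BB} = R_B/k. With 1/k = 0.000556 m/kN, R_B = δ_0 / (δ_{BB} + 1/k) = 0.46318 / (0.015879 + 0.000556) = 28.18 kN.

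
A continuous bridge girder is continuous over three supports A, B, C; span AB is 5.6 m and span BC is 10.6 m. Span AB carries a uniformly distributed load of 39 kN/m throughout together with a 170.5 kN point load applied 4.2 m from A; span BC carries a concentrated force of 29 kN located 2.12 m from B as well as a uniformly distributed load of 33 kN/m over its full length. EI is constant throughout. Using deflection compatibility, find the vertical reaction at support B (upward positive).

Insert a hinge at B; M_B is the redundant, and each span becomes simply supported.
End slopes at the hinge B, treating each span as simply supported:
  span AB: UDL 39: wL³/(24EI) = 285.4/EI
  span AB: point load 170.5 at a = 4.2: Pab(L + a)/(6LEI) = 292.4/EI
  span BC: point load 29 at a = 2.12: Pab(L + b)/(6LEI) = 156.4/EI
  span BC: UDL 33: wL³/(24EI) = 1638/EI
  relative rotation θ_0 = (577.8 + 1794)/EI = 2372/EI
A unit hogging moment at B produces rotation L₁/(3EI) + L₂/(3EI) = 5.4/EI.
Slope continuity at B: θ_0 = M_B·5.4/EI, so M_B = 2372/5.4 = 439.2 kN·m (hogging).
Span AB, ΣM about A with M_B applied at B: R_B^{AB}·5.6 = 1328 + 439.2, so R_B^{AB} = 315.5 kN and R_A = 388.9 − 315.5 = 73.39 kN.
Span BC, ΣM about C: R_B^{BC}·10.6 = 2100 + 439.2, so R_B^{BC} = 239.5 kN and R_C = 378.8 − 239.5 = 139.3 kN.
R_B = 315.5 + 239.5 = 555 kN.

R_B = 555 kN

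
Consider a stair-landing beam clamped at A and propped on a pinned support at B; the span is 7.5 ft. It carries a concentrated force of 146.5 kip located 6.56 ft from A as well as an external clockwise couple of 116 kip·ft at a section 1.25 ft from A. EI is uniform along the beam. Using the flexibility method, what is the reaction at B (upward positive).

Release the roller at B. Primary structure: cantilever fixed at A.
Free-end deflection of the primary structure under the applied loading (downward +):
  point load 146.5 at a = 6.56: Pa²(3L − a)/(6EI) = 16749/EI
  clockwise couple 116 at a = 1.25: M₀a(2L − a)/(2EI) = 996.9/EI
  δ_0 = 17746/EI
Flexibility coefficient — unit upward force at B: δ_{BB} = L³/(3EI) = 140.6/EI.
The prop prevents deflection at B: R_B = δ_0/δ_{BB} = 17746/140.6 = 126.2 kip.

R_B = 126.2 kip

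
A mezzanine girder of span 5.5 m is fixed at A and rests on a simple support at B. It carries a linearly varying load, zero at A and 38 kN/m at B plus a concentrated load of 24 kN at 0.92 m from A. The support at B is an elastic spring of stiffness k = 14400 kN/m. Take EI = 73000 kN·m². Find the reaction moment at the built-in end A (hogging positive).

Release the roller at B. Primary structure: cantilever fixed at A.
Downward deflection at the released point B due to the loads:
  triangular load, peak 38 at the free end: 11w₀L⁴/(120EI) = 3187/EI
  point load 24 at a = 0.92: Pa²(3L − a)/(6EI) = 52.75/EI
  δ_0 = 3240/EI
Tip deflection under a unit load at B: L³/(3EI) = 55.46/EI.
With EI = 73000 kN·m²: δ_0 = 0.044387 m and δ_{BB} = 0.00076 m/kN.
Compatibility — the spring shortens by R_B/k under the reaction it provides: δ_0 − R_B·δ_{BB} = R_B/k. With 1/k = 0.000069 m/kN, R_B = δ_0 / (δ_{BB} + 1/k) = 0.044387 / (0.00076 + 0.000069) = 53.53 kN.
Moment equilibrium about A: M_A = Σ(load moments about A) − R_B·L = 405.2 − 53.53×5.5 = 110.8 kN·m.

M_A = 110.8 kN·m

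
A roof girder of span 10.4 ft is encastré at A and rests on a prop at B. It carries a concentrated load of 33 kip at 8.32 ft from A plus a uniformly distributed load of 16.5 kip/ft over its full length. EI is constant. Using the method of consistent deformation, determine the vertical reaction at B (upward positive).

Remove the prop at B; the released (primary) structure is a cantilever built in at A.
Downward deflection at the released point B due to the loads:
  point load 33 at a = 8.32: Pa²(3L − a)/(6EI) = 8711/EI
  UDL 16.5: wL⁴/(8EI) = 24128/EI
  δ_0 = 32839/EI
Tip deflection under a unit load at B: L³/(3EI) = 375/EI.
Compatibility at B: δ_0 − R_B·δ_{BB} = 0, so R_B = 32839/375 = 87.58 kip.

R_B = 87.58 kip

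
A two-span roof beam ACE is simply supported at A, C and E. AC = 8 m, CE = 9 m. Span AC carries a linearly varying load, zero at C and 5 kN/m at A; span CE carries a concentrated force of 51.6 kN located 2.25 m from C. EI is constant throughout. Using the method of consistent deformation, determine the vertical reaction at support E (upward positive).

Take M_C as the redundant. Released structure: two simple spans AC and CE with a hinge at C.
Rotations at C on the released spans (each span's end-slope, ×1/EI):
  span AC: triangular load, peak 5: 7w₀L³/(360EI) = 49.78/EI
  span CE: point load 51.6 at a = 2.25: Pab(L + b)/(6LEI) = 228.6/EI
  relative rotation θ_0 = (49.78 + 228.6)/EI = 278.3/EI
A unit hogging moment at C produces rotation L₁/(3EI) + L₂/(3EI) = 5.667/EI.
Compatibility: M_C·(L₁+L₂)/(3EI) = θ_0, giving M_C = 49.12 kN·m (hogging).
Span CE, ΣM about E: R_C^{CE}·9 = 348.3 + 49.12, so R_C^{CE} = 44.16 kN and R_E = 51.6 − 44.16 = 7.442 kN.

R_E = 7.442 kN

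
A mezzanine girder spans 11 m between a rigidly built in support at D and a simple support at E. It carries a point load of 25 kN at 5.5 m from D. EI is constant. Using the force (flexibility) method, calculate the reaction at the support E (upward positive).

R_E = 7.812 kN

Take the reaction at E as the redundant and release it; the primary structure is a cantilever fixed at D.
Primary-structure tip deflection at E by superposition:
  point load 25 at a = 5.5: Pa²(3L − a)/(6EI) = 3466/EI
Flexibility coefficient — unit upward force at E: δ_{EE} = L³/(3EI) = 443.7/EI.
Compatibility at E: δ_0 − R_E·δ_{EE} = 0, so R_E = 3466/443.7 = 7.812 kN.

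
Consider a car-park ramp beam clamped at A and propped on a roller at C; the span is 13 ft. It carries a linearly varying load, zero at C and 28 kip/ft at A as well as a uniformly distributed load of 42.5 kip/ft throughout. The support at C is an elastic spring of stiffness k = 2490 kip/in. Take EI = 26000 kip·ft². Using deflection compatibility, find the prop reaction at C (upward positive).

R_C = 243.3 kip

Remove the prop at C; the released (primary) structure is a cantilever built in at A.
Downward deflection at the released point C due to the loads:
  triangular load, peak 28 at the fixed end: w₀L⁴/(30EI) = 26657/EI
  UDL 42.5: wL⁴/(8EI) = 151730/EI
  δ_0 = 178387/EI
Flexibility coefficient — unit upward force at C: δ_{CC} = L³/(3EI) = 732.3/EI.
With EI = 26000 kip·ft²: δ_0 = 6.861 ft and δ_{CC} = 0.028167 ft/kip.
Compatibility — the spring shortens by R_C/k under the reaction it provides: δ_0 − R_C·δ_{CC} = R_C/k. With 1/k = 1/(2490×12) ft/kip = 0.000033 ft/kip, R_C = δ_0 / (δ_{CC} + 1/k) = 6.861 / (0.028167 + 0.000033) = 243.3 kip.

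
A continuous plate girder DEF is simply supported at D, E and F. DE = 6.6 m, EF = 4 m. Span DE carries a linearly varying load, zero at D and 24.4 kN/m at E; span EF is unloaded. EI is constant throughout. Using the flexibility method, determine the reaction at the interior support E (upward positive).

R_E = 71.39 kN

Insert a hinge at E; M_E is the redundant, and each span becomes simply supported.
End slopes at the hinge E, treating each span as simply supported:
  span DE: triangular load, peak 24.4: w₀L³/(45EI) = 155.9/EI
  relative rotation θ_0 = (155.9 + 0)/EI = 155.9/EI
A unit hogging moment at E produces rotation L₁/(3EI) + L₂/(3EI) = 3.533/EI.
Compatibility: M_E·(L₁+L₂)/(3EI) = θ_0, giving M_E = 44.12 kN·m (hogging).
Span DE, ΣM about D with M_E applied at E: R_E^{DE}·6.6 = 354.3 + 44.12, so R_E^{DE} = 60.36 kN and R_D = 80.52 − 60.36 = 20.16 kN.
Span EF, ΣM about F: R_E^{EF}·4 = 0 + 44.12, so R_E^{EF} = 11.03 kN and R_F = 0 − 11.03 = -11.03 kN.
R_E = 60.36 + 11.03 = 71.39 kN.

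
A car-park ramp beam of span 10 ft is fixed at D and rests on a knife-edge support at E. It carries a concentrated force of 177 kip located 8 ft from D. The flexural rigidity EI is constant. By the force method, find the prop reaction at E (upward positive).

Release the roller at E. Primary structure: cantilever fixed at D.
Primary-structure tip deflection at E by superposition:
  point load 177 at a = 8: Pa²(3L − a)/(6EI) = 41536/EI
Tip deflection under a unit load at E: L³/(3EI) = 333.3/EI.
Compatibility at E: δ_0 − R_E·δ_{EE} = 0, so R_E = 41536/333.3 = 124.6 kip.

R_E = 124.6 kip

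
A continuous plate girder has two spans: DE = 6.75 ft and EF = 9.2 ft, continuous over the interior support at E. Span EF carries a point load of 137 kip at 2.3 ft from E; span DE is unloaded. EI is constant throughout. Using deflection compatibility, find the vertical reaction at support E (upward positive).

Release continuity at E by inserting a hinge; the redundant is the internal moment M_E. The primary structure is two simply-supported spans DE and EF.
End slopes at the hinge E, treating each span as simply supported:
  span EF: point load 137 at a = 2.3: Pab(L + b)/(6LEI) = 634.1/EI
  relative rotation θ_0 = (0 + 634.1)/EI = 634.1/EI
A unit hogging moment at E produces rotation L₁/(3EI) + L₂/(3EI) = 5.317/EI.
Compatibility: M_E·(L₁+L₂)/(3EI) = θ_0, giving M_E = 119.3 kip·ft (hogging).
Span DE, ΣM about D with M_E applied at E: R_E^{DE}·6.75 = 0 + 119.3, so R_E^{DE} = 17.67 kip and R_D = 0 − 17.67 = -17.67 kip.
Span EF, ΣM about F: R_E^{EF}·9.2 = 945.3 + 119.3, so R_E^{EF} = 115.7 kip and R_F = 137 − 115.7 = 21.29 kip.
R_E = 17.67 + 115.7 = 133.4 kip.

R_E = 133.4 kip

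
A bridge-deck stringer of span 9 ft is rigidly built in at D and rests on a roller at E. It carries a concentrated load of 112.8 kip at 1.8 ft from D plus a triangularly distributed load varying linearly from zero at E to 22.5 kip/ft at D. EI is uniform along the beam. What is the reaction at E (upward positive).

R_E = 26.57 kip

Remove the prop at E; the released (primary) structure is a cantilever built in at D.
Deflection at E on the released cantilever, summing each load's contribution:
  point load 112.8 at a = 1.8: Pa²(3L − a)/(6EI) = 1535/EI
  triangular load, peak 22.5 at the fixed end: w₀L⁴/(30EI) = 4921/EI
  δ_0 = 6456/EI
Tip deflection under a unit load at E: L³/(3EI) = 243/EI.
Compatibility at E: δ_0 − R_E·δ_{EE} = 0, so R_E = 6456/243 = 26.57 kip.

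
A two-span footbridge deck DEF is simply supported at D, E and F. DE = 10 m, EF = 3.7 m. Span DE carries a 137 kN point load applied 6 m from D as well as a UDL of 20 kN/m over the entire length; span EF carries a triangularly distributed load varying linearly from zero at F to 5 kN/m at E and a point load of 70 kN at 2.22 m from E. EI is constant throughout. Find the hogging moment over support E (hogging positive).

Take M_E as the redundant. Released structure: two simple spans DE and EF with a hinge at E.
End slopes at the hinge E, treating each span as simply supported:
  span DE: point load 137 at a = 6: Pab(L + a)/(6LEI) = 876.8/EI
  span DE: UDL 20: wL³/(24EI) = 833.3/EI
  span EF: triangular load, peak 5: w₀L³/(45EI) = 5.628/EI
  span EF: point load 70 at a = 2.22: Pab(L + b)/(6LEI) = 53.66/EI
  relative rotation θ_0 = (1710 + 59.29)/EI = 1769/EI
A unit hogging moment at E produces rotation L₁/(3EI) + L₂/(3EI) = 4.567/EI.
Slope continuity at E: θ_0 = M_E·4.567/EI, so M_E = 1769/4.567 = 387.5 kN·m (hogging).

M_E = 387.5 kN·m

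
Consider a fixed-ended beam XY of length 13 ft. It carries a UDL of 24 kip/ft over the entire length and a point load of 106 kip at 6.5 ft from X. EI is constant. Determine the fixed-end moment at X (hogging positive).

Take the two fixed-end moments M_X, M_Y as redundants; the released structure is the simple span XY.
On the primary (simply-supported) span, the end slopes from the loading are:
  at X: UDL 24: wL³/(24EI) = 2197/EI
  at Y: UDL 24: wL³/(24EI) = 2197/EI
  at X: point load 106 at a = 6.5: Pab(L + b)/(6LEI) = 1120/EI
  at Y: point load 106 at a = 6.5: Pab(L + a)/(6LEI) = 1120/EI
  θ_X0 = 3317/EI,  θ_Y0 = 3317/EI
Flexibility coefficients: a unit moment at one end gives L/(3EI) there and L/(6EI) at the far end, so f₁₁ = f₂₂ = 4.333/EI and f₁₂ = f₂₁ = 2.167/EI.
Compatibility — zero rotation at each built-in end:
  4.333 M_X + 2.167 M_Y = 3317
  2.167 M_X + 4.333 M_Y = 3317
Solving the pair gives M_X = 510.2 kip·ft and M_Y = 510.2 kip·ft (hogging).

M_X = 510.2 kip·ft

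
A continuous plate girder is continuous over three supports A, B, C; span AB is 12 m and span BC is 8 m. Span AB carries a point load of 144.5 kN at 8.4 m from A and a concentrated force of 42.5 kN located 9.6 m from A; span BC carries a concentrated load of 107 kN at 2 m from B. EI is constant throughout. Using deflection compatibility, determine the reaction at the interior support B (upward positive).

Insert a hinge at B; M_B is the redundant, and each span becomes simply supported.
Discontinuity in slope at B on the released structure — sum the simple-span end rotations:
  span AB: point load 144.5 at a = 8.4: Pab(L + a)/(6LEI) = 1238/EI
  span AB: point load 42.5 at a = 9.6: Pab(L + a)/(6LEI) = 293.8/EI
  span BC: point load 107 at a = 2: Pab(L + b)/(6LEI) = 374.5/EI
  relative rotation θ_0 = (1532 + 374.5)/EI = 1906/EI
A unit hogging moment at B produces rotation L₁/(3EI) + L₂/(3EI) = 6.667/EI.
Slope continuity at B: θ_0 = M_B·6.667/EI, so M_B = 1906/6.667 = 286 kN·m (hogging).
Span AB, ΣM about A with M_B applied at B: R_B^{AB}·12 = 1622 + 286, so R_B^{AB} = 159 kN and R_A = 187 − 159 = 28.02 kN.
Span BC, ΣM about C: R_B^{BC}·8 = 642 + 286, so R_B^{BC} = 116 kN and R_C = 107 − 116 = -8.994 kN.
R_B = 159 + 116 = 275 kN.

R_B = 275 kN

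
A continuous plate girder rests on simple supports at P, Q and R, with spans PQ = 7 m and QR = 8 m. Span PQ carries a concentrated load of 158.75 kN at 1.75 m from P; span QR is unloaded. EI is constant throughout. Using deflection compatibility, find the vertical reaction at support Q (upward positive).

R_Q = 55.97 kN

Insert a hinge at Q; M_Q is the redundant, and each span becomes simply supported.
Rotations at Q on the released spans (each span's end-slope, ×1/EI):
  span PQ: point load 158.75 at a = 1.75: Pab(L + a)/(6LEI) = 303.9/EI
  relative rotation θ_0 = (303.9 + 0)/EI = 303.9/EI
A unit hogging moment at Q produces rotation L₁/(3EI) + L₂/(3EI) = 5/EI.
Compatibility: M_Q·(L₁+L₂)/(3EI) = θ_0, giving M_Q = 60.77 kN·m (hogging).
Span PQ, ΣM about P with M_Q applied at Q: R_Q^{PQ}·7 = 277.8 + 60.77, so R_Q^{PQ} = 48.37 kN and R_P = 158.8 − 48.37 = 110.4 kN.
Span QR, ΣM about R: R_Q^{QR}·8 = 0 + 60.77, so R_Q^{QR} = 7.596 kN and R_R = 0 − 7.596 = -7.596 kN.
R_Q = 48.37 + 7.596 = 55.97 kN.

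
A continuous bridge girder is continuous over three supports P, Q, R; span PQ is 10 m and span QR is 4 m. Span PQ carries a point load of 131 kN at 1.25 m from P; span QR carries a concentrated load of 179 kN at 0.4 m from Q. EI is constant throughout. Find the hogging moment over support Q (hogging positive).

M_Q = 75.06 kN·m

Insert a hinge at Q; M_Q is the redundant, and each span becomes simply supported.
Rotations at Q on the released spans (each span's end-slope, ×1/EI):
  span PQ: point load 131 at a = 1.25: Pab(L + a)/(6LEI) = 268.7/EI
  span QR: point load 179 at a = 0.4: Pab(L + b)/(6LEI) = 81.62/EI
  relative rotation θ_0 = (268.7 + 81.62)/EI = 350.3/EI
A unit hogging moment at Q produces rotation L₁/(3EI) + L₂/(3EI) = 4.667/EI.
Slope continuity at Q: θ_0 = M_Q·4.667/EI, so M_Q = 350.3/4.667 = 75.06 kN·m (hogging).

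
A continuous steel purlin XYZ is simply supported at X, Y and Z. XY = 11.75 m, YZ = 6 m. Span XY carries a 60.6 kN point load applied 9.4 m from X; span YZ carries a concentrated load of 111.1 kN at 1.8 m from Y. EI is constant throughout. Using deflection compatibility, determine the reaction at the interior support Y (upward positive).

Take M_Y as the redundant. Released structure: two simple spans XY and YZ with a hinge at Y.
Rotations at Y on the released spans (each span's end-slope, ×1/EI):
  span XY: point load 60.6 at a = 9.4: Pab(L + a)/(6LEI) = 401.6/EI
  span YZ: point load 111.1 at a = 1.8: Pab(L + b)/(6LEI) = 238/EI
  relative rotation θ_0 = (401.6 + 238)/EI = 639.6/EI
A unit hogging moment at Y produces rotation L₁/(3EI) + L₂/(3EI) = 5.917/EI.
Slope continuity at Y: θ_0 = M_Y·5.917/EI, so M_Y = 639.6/5.917 = 108.1 kN·m (hogging).
Span XY, ΣM about X with M_Y applied at Y: R_Y^{XY}·11.75 = 569.6 + 108.1, so R_Y^{XY} = 57.68 kN and R_X = 60.6 − 57.68 = 2.92 kN.
Span YZ, ΣM about Z: R_Y^{YZ}·6 = 466.6 + 108.1, so R_Y^{YZ} = 95.79 kN and R_Z = 111.1 − 95.79 = 15.31 kN.
R_Y = 57.68 + 95.79 = 153.5 kN.

R_Y = 153.5 kN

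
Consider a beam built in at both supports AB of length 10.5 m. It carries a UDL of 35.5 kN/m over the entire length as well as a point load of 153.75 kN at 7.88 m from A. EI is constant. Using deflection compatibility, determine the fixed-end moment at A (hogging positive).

M_A = 401.6 kN·m

Release both end moments; the primary structure is a simply-supported span AB with redundants M_A and M_B.
End rotations of the released simple span under the applied load (×1/EI):
  at A: UDL 35.5: wL³/(24EI) = 1712/EI
  at B: UDL 35.5: wL³/(24EI) = 1712/EI
  at A: point load 153.75 at a = 7.88: Pab(L + b)/(6LEI) = 661.1/EI
  at B: point load 153.75 at a = 7.88: Pab(L + a)/(6LEI) = 926.1/EI
  θ_A0 = 2373/EI,  θ_B0 = 2638/EI
Flexibility coefficients: a unit moment at one end gives L/(3EI) there and L/(6EI) at the far end, so f₁₁ = f₂₂ = 3.5/EI and f₁₂ = f₂₁ = 1.75/EI.
Compatibility — zero rotation at each built-in end:
  3.5 M_A + 1.75 M_B = 2373
  1.75 M_A + 3.5 M_B = 2638
Solving the pair gives M_A = 401.6 kN·m and M_B = 553 kN·m (hogging).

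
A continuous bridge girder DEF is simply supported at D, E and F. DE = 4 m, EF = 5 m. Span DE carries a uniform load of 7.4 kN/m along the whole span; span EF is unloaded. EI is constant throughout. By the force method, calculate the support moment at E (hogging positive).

M_E = 6.578 kN·m

Take M_E as the redundant. Released structure: two simple spans DE and EF with a hinge at E.
Rotations at E on the released spans (each span's end-slope, ×1/EI):
  span DE: UDL 7.4: wL³/(24EI) = 19.73/EI
  relative rotation θ_0 = (19.73 + 0)/EI = 19.73/EI
A unit hogging moment at E produces rotation L₁/(3EI) + L₂/(3EI) = 3/EI.
Slope continuity at E: θ_0 = M_E·3/EI, so M_E = 19.73/3 = 6.578 kN·m (hogging).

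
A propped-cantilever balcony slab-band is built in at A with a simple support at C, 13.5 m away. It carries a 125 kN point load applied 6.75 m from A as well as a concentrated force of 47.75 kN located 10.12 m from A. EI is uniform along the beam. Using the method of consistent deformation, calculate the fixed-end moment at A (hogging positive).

Remove the prop at C; the released (primary) structure is a cantilever built in at A.
Deflection at C on the released cantilever, summing each load's contribution:
  point load 125 at a = 6.75: Pa²(3L − a)/(6EI) = 32036/EI
  point load 47.75 at a = 10.12: Pa²(3L − a)/(6EI) = 24761/EI
  δ_0 = 56797/EI
Tip deflection under a unit load at C: L³/(3EI) = 820.1/EI.
The prop prevents deflection at C: R_C = δ_0/δ_{CC} = 56797/820.1 = 69.25 kN.
Moment equilibrium about A: M_A = Σ(load moments about A) − R_C·L = 1327 − 69.25×13.5 = 392 kN·m.

M_A = 392 kN·m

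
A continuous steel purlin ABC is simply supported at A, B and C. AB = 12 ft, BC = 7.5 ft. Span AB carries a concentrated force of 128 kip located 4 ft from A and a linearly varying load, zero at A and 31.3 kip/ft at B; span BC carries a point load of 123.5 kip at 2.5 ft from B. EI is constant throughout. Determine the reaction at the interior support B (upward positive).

Take M_B as the redundant. Released structure: two simple spans AB and BC with a hinge at B.
End slopes at the hinge B, treating each span as simply supported:
  span AB: point load 128 at a = 4: Pab(L + a)/(6LEI) = 910.2/EI
  span AB: triangular load, peak 31.3: w₀L³/(45EI) = 1202/EI
  span BC: point load 123.5 at a = 2.5: Pab(L + b)/(6LEI) = 428.8/EI
  relative rotation θ_0 = (2112 + 428.8)/EI = 2541/EI
A unit hogging moment at B produces rotation L₁/(3EI) + L₂/(3EI) = 6.5/EI.
Slope continuity at B: θ_0 = M_B·6.5/EI, so M_B = 2541/6.5 = 390.9 kip·ft (hogging).
Span AB, ΣM about A with M_B applied at B: R_B^{AB}·12 = 2014 + 390.9, so R_B^{AB} = 200.4 kip and R_A = 315.8 − 200.4 = 115.4 kip.
Span BC, ΣM about C: R_B^{BC}·7.5 = 617.5 + 390.9, so R_B^{BC} = 134.5 kip and R_C = 123.5 − 134.5 = -10.96 kip.
R_B = 200.4 + 134.5 = 334.9 kip.

R_B = 334.9 kip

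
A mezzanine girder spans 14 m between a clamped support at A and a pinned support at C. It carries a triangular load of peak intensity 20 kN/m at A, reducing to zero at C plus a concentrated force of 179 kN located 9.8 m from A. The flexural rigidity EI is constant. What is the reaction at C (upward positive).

Remove the prop at C; the released (primary) structure is a cantilever built in at A.
Downward deflection at the released point C due to the loads:
  triangular load, peak 20 at the fixed end: w₀L⁴/(30EI) = 25611/EI
  point load 179 at a = 9.8: Pa²(3L − a)/(6EI) = 92259/EI
  δ_0 = 117870/EI
Tip deflection under a unit load at C: L³/(3EI) = 914.7/EI.
Compatibility at C: δ_0 − R_C·δ_{CC} = 0, so R_C = 117870/914.7 = 128.9 kN.

R_C = 128.9 kN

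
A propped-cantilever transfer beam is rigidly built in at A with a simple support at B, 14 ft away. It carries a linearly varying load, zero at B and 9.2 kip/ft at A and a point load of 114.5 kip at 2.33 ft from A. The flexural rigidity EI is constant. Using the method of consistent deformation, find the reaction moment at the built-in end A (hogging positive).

M_A = 324.1 kip·ft

Remove the prop at B; the released (primary) structure is a cantilever built in at A.
Deflection at B on the released cantilever, summing each load's contribution:
  triangular load, peak 9.2 at the fixed end: w₀L⁴/(30EI) = 11781/EI
  point load 114.5 at a = 2.33: Pa²(3L − a)/(6EI) = 4110/EI
  δ_0 = 15891/EI
Flexibility coefficient — unit upward force at B: δ_{BB} = L³/(3EI) = 914.7/EI.
Compatibility at B: δ_0 − R_B·δ_{BB} = 0, so R_B = 15891/914.7 = 17.37 kip.
Moment equilibrium about A: M_A = Σ(load moments about A) − R_B·L = 567.3 − 17.37×14 = 324.1 kip·ft.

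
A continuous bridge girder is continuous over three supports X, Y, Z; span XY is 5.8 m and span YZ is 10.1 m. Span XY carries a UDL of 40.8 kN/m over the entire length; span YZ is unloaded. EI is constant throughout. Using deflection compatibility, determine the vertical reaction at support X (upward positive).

Take M_Y as the redundant. Released structure: two simple spans XY and YZ with a hinge at Y.
Rotations at Y on the released spans (each span's end-slope, ×1/EI):
  span XY: UDL 40.8: wL³/(24EI) = 331.7/EI
  relative rotation θ_0 = (331.7 + 0)/EI = 331.7/EI
A unit hogging moment at Y produces rotation L₁/(3EI) + L₂/(3EI) = 5.3/EI.
Compatibility: M_Y·(L₁+L₂)/(3EI) = θ_0, giving M_Y = 62.58 kN·m (hogging).
Span XY, ΣM about X with M_Y applied at Y: R_Y^{XY}·5.8 = 686.3 + 62.58, so R_Y^{XY} = 129.1 kN and R_X = 236.6 − 129.1 = 107.5 kN.

R_X = 107.5 kN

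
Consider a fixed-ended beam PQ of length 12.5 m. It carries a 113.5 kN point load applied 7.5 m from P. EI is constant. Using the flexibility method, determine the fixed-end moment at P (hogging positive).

Take the two fixed-end moments M_P, M_Q as redundants; the released structure is the simple span PQ.
Simple-span end rotations at P and Q under the given loads:
  at P: point load 113.5 at a = 7.5: Pab(L + b)/(6LEI) = 993.1/EI
  at Q: point load 113.5 at a = 7.5: Pab(L + a)/(6LEI) = 1135/EI
  θ_P0 = 993.1/EI,  θ_Q0 = 1135/EI
Flexibility coefficients: a unit moment at one end gives L/(3EI) there and L/(6EI) at the far end, so f₁₁ = f₂₂ = 4.167/EI and f₁₂ = f₂₁ = 2.083/EI.
Compatibility — zero rotation at each built-in end:
  4.167 M_P + 2.083 M_Q = 993.1
  2.083 M_P + 4.167 M_Q = 1135
Solving the pair gives M_P = 136.2 kN·m and M_Q = 204.3 kN·m (hogging).

M_P = 136.2 kN·m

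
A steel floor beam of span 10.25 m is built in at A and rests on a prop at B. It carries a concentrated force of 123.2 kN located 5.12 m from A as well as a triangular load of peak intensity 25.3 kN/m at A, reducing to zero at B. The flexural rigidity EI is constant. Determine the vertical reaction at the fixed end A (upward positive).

R_A = 188.5 kN

Release the roller at B. Primary structure: cantilever fixed at A.
Free-end deflection of the primary structure under the applied loading (downward +):
  point load 123.2 at a = 5.12: Pa²(3L − a)/(6EI) = 13796/EI
  triangular load, peak 25.3 at the fixed end: w₀L⁴/(30EI) = 9309/EI
  δ_0 = 23105/EI
Flexibility coefficient — unit upward force at B: δ_{BB} = L³/(3EI) = 359/EI.
The prop prevents deflection at B: R_B = δ_0/δ_{BB} = 23105/359 = 64.36 kN.
Vertical equilibrium: R_A = ΣP − R_B = 252.9 − 64.36 = 188.5 kN.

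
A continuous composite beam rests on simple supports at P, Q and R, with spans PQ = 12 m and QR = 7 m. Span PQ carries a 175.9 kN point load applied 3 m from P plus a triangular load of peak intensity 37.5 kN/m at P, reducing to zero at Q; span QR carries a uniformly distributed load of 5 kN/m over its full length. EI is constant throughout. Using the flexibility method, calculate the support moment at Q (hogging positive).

M_Q = 366.5 kN·m

Take M_Q as the redundant. Released structure: two simple spans PQ and QR with a hinge at Q.
Discontinuity in slope at Q on the released structure — sum the simple-span end rotations:
  span PQ: point load 175.9 at a = 3: Pab(L + a)/(6LEI) = 989.4/EI
  span PQ: triangular load, peak 37.5: 7w₀L³/(360EI) = 1260/EI
  span QR: UDL 5: wL³/(24EI) = 71.46/EI
  relative rotation θ_0 = (2249 + 71.46)/EI = 2321/EI
A unit hogging moment at Q produces rotation L₁/(3EI) + L₂/(3EI) = 6.333/EI.
Slope continuity at Q: θ_0 = M_Q·6.333/EI, so M_Q = 2321/6.333 = 366.5 kN·m (hogging).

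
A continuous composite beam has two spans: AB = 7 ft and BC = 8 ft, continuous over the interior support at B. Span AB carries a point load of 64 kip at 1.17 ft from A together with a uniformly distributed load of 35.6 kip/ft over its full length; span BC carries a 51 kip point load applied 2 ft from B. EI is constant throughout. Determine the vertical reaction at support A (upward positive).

Take M_B as the redundant. Released structure: two simple spans AB and BC with a hinge at B.
End slopes at the hinge B, treating each span as simply supported:
  span AB: point load 64 at a = 1.17: Pab(L + a)/(6LEI) = 84.92/EI
  span AB: UDL 35.6: wL³/(24EI) = 508.8/EI
  span BC: point load 51 at a = 2: Pab(L + b)/(6LEI) = 178.5/EI
  relative rotation θ_0 = (593.7 + 178.5)/EI = 772.2/EI
A unit hogging moment at B produces rotation L₁/(3EI) + L₂/(3EI) = 5/EI.
Compatibility: M_B·(L₁+L₂)/(3EI) = θ_0, giving M_B = 154.4 kip·ft (hogging).
Span AB, ΣM about A with M_B applied at B: R_B^{AB}·7 = 947.1 + 154.4, so R_B^{AB} = 157.4 kip and R_A = 313.2 − 157.4 = 155.8 kip.

R_A = 155.8 kip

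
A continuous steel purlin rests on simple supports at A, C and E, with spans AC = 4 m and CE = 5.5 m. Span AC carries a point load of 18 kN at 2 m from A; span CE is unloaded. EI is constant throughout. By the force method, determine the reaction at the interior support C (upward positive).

Insert a hinge at C; M_C is the redundant, and each span becomes simply supported.
Rotations at C on the released spans (each span's end-slope, ×1/EI):
  span AC: point load 18 at a = 2: Pab(L + a)/(6LEI) = 18/EI
  relative rotation θ_0 = (18 + 0)/EI = 18/EI
A unit hogging moment at C produces rotation L₁/(3EI) + L₂/(3EI) = 3.167/EI.
Compatibility: M_C·(L₁+L₂)/(3EI) = θ_0, giving M_C = 5.684 kN·m (hogging).
Span AC, ΣM about A with M_C applied at C: R_C^{AC}·4 = 36 + 5.684, so R_C^{AC} = 10.42 kN and R_A = 18 − 10.42 = 7.579 kN.
Span CE, ΣM about E: R_C^{CE}·5.5 = 0 + 5.684, so R_C^{CE} = 1.033 kN and R_E = 0 − 1.033 = -1.033 kN.
R_C = 10.42 + 1.033 = 11.45 kN.

R_C = 11.45 kN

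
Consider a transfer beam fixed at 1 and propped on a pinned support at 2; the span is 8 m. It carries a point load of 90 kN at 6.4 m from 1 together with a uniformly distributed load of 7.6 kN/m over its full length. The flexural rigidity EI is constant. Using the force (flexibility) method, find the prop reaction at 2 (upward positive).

Choose R_2 as the redundant. The primary structure is the cantilever fixed at 1.
Free-end deflection of the primary structure under the applied loading (downward +):
  point load 90 at a = 6.4: Pa²(3L − a)/(6EI) = 10813/EI
  UDL 7.6: wL⁴/(8EI) = 3891/EI
  δ_0 = 14705/EI
Tip deflection under a unit load at 2: L³/(3EI) = 170.7/EI.
Compatibility at 2: δ_0 − R_2·δ_{22} = 0, so R_2 = 14705/170.7 = 86.16 kN.

R_2 = 86.16 kN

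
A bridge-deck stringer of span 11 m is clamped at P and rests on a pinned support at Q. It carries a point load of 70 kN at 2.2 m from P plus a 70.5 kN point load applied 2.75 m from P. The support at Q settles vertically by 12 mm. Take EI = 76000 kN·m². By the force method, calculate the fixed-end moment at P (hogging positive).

Choose R_Q as the redundant. The primary structure is the cantilever fixed at P.
Free-end deflection of the primary structure under the applied loading (downward +):
  point load 70 at a = 2.2: Pa²(3L − a)/(6EI) = 1739/EI
  point load 70.5 at a = 2.75: Pa²(3L − a)/(6EI) = 2688/EI
  δ_0 = 4427/EI
Tip deflection under a unit load at Q: L³/(3EI) = 443.7/EI.
With EI = 76000 kN·m²: δ_0 = 0.058252 m and δ_{QQ} = 0.005838 m/kN.
Compatibility — the beam at Q must follow the support down by 0.012 m: δ_0 − R_Q·δ_{QQ} = 0.012, so R_Q = (0.058252 − 0.012)/0.005838 = 7.923 kN.
Moment equilibrium about P: M_P = Σ(load moments about P) − R_Q·L = 347.9 − 7.923×11 = 260.7 kN·m.

M_P = 260.7 kN·m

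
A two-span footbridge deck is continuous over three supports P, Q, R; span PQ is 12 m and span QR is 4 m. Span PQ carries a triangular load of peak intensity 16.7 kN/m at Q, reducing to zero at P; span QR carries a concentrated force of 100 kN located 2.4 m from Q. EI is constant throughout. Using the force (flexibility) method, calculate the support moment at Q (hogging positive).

M_Q = 137 kN·m

Insert a hinge at Q; M_Q is the redundant, and each span becomes simply supported.
Rotations at Q on the released spans (each span's end-slope, ×1/EI):
  span PQ: triangular load, peak 16.7: w₀L³/(45EI) = 641.3/EI
  span QR: point load 100 at a = 2.4: Pab(L + b)/(6LEI) = 89.6/EI
  relative rotation θ_0 = (641.3 + 89.6)/EI = 730.9/EI
A unit hogging moment at Q produces rotation L₁/(3EI) + L₂/(3EI) = 5.333/EI.
Compatibility: M_Q·(L₁+L₂)/(3EI) = θ_0, giving M_Q = 137 kN·m (hogging).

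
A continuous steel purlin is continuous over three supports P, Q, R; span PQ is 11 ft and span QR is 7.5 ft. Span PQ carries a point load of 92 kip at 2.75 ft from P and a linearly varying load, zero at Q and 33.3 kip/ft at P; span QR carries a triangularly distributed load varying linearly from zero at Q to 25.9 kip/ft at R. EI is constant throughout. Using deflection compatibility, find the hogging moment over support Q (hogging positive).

M_Q = 244.7 kip·ft

Release continuity at Q by inserting a hinge; the redundant is the internal moment M_Q. The primary structure is two simply-supported spans PQ and QR.
End slopes at the hinge Q, treating each span as simply supported:
  span PQ: point load 92 at a = 2.75: Pab(L + a)/(6LEI) = 434.8/EI
  span PQ: triangular load, peak 33.3: 7w₀L³/(360EI) = 861.8/EI
  span QR: triangular load, peak 25.9: 7w₀L³/(360EI) = 212.5/EI
  relative rotation θ_0 = (1297 + 212.5)/EI = 1509/EI
A unit hogging moment at Q produces rotation L₁/(3EI) + L₂/(3EI) = 6.167/EI.
Compatibility: M_Q·(L₁+L₂)/(3EI) = θ_0, giving M_Q = 244.7 kip·ft (hogging).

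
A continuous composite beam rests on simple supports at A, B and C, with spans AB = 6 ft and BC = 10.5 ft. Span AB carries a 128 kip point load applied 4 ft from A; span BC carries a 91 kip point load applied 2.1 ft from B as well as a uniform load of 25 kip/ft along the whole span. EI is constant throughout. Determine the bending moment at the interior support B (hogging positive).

M_B = 358.5 kip·ft

Take M_B as the redundant. Released structure: two simple spans AB and BC with a hinge at B.
End slopes at the hinge B, treating each span as simply supported:
  span AB: point load 128 at a = 4: Pab(L + a)/(6LEI) = 284.4/EI
  span BC: point load 91 at a = 2.1: Pab(L + b)/(6LEI) = 481.6/EI
  span BC: UDL 25: wL³/(24EI) = 1206/EI
  relative rotation θ_0 = (284.4 + 1687)/EI = 1972/EI
A unit hogging moment at B produces rotation L₁/(3EI) + L₂/(3EI) = 5.5/EI.
Slope continuity at B: θ_0 = M_B·5.5/EI, so M_B = 1972/5.5 = 358.5 kip·ft (hogging).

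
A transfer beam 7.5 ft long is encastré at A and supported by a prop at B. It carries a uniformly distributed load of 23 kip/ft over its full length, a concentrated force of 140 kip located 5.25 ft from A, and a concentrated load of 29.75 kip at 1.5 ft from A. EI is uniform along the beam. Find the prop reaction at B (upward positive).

Release the roller at B. Primary structure: cantilever fixed at A.
Downward deflection at the released point B due to the loads:
  UDL 23: wL⁴/(8EI) = 9097/EI
  point load 140 at a = 5.25: Pa²(3L − a)/(6EI) = 11094/EI
  point load 29.75 at a = 1.5: Pa²(3L − a)/(6EI) = 234.3/EI
  δ_0 = 20425/EI
Tip deflection under a unit load at B: L³/(3EI) = 140.6/EI.
Compatibility at B: δ_0 − R_B·δ_{BB} = 0, so R_B = 20425/140.6 = 145.2 kip.

R_B = 145.2 kip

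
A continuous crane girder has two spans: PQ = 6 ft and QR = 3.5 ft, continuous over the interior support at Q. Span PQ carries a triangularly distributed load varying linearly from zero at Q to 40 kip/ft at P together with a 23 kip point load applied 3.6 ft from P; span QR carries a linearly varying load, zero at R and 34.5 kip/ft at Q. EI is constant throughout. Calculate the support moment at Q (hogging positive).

M_Q = 80.17 kip·ft

Take M_Q as the redundant. Released structure: two simple spans PQ and QR with a hinge at Q.
Rotations at Q on the released spans (each span's end-slope, ×1/EI):
  span PQ: triangular load, peak 40: 7w₀L³/(360EI) = 168/EI
  span PQ: point load 23 at a = 3.6: Pab(L + a)/(6LEI) = 52.99/EI
  span QR: triangular load, peak 34.5: w₀L³/(45EI) = 32.87/EI
  relative rotation θ_0 = (221 + 32.87)/EI = 253.9/EI
A unit hogging moment at Q produces rotation L₁/(3EI) + L₂/(3EI) = 3.167/EI.
Slope continuity at Q: θ_0 = M_Q·3.167/EI, so M_Q = 253.9/3.167 = 80.17 kip·ft (hogging).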